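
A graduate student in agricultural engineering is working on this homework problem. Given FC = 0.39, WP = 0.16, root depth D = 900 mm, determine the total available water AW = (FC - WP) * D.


AW = (FC - WP) * D
   = (0.39 - 0.16) * 900
   = 0.23 * 900
   = 207 mm


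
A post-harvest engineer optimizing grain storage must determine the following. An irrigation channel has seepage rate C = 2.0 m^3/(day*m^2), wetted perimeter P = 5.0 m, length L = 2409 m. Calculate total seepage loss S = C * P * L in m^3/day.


S = C * P * L
  = 2.0 * 5.0 * 2409
  = 24090 m^3/day


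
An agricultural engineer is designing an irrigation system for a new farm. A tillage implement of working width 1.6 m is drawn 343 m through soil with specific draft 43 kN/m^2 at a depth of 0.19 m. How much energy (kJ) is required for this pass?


E = k * d * w * L
  = 43 * 0.19 * 1.6 * 343
  = 4483.70 kJ


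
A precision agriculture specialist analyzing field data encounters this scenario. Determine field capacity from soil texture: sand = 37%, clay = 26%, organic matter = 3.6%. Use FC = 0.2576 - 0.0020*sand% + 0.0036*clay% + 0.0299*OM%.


FC = 0.2576 - 0.0020*37 + 0.0036*26 + 0.0299*3.6
   = 0.2576 - 0.0740 + 0.0936 + 0.1076
   = 0.3848


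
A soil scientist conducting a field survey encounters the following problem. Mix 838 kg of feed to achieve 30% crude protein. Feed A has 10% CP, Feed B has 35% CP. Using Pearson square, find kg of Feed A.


parts_A = CP_b - target = 35 - 30 = 5
parts_B = target - CP_a = 30 - 10 = 20
total_parts = 5 + 20 = 25
Feed A = 838 * 5 / 25 = 167.60 kg
Feed B = 838 * 20 / 25 = 670.40 kg

167.60 kg


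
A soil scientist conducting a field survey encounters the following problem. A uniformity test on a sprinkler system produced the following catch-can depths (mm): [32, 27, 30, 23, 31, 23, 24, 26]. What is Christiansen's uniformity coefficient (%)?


xbar = 216 / 8 = 27
sum|xi - xbar| = 24
CU = 100 * (1 - 24 / (8 * 27))
   = 100 * (1 - 0.1111)
   = 88.89%


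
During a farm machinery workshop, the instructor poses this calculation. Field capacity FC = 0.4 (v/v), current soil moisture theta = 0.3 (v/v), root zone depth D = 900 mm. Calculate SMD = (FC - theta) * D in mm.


SMD = (FC - theta) * D
    = (0.4 - 0.3) * 900
    = 0.100 * 900
    = 90 mm


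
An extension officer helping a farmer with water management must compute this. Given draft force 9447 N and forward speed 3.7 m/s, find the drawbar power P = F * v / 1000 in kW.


P = F * v / 1000
  = 9447 * 3.7 / 1000
  = 34953.90 / 1000
  = 34.95 kW


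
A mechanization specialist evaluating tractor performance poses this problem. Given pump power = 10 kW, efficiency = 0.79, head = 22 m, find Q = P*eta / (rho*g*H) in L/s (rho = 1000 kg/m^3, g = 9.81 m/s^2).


Q = (P * 1000 * eta) / (rho * g * H)
  = (10 * 1000 * 0.79) / (1000 * 9.81 * 22)
  = 7900 / 215820
  = 0.03660 m^3/s = 36.60 L/s


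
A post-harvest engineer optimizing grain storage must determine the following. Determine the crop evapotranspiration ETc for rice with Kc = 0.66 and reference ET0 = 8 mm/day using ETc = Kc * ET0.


ETc = Kc * ET0
    = 0.66 * 8
    = 5.28 mm/day


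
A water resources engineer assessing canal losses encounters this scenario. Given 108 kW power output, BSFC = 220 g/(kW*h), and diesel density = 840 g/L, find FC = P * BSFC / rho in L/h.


FC = P * BSFC / rho_fuel
   = 108 * 220 / 840
   = 23760 / 840
   = 28.29 L/h


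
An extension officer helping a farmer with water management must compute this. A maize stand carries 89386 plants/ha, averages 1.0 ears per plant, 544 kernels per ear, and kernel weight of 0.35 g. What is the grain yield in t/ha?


Y = density * ears * kernels * kw
  = 89386 * 1.0 * 544 * 0.35 g/ha
  = 17019094.40 g/ha
  = 17019.09 kg/ha = 17.02 t/ha


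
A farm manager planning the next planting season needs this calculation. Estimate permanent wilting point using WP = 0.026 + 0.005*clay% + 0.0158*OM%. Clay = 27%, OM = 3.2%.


WP = 0.026 + 0.005*27 + 0.0158*3.2
   = 0.026 + 0.1350 + 0.0506
   = 0.2116


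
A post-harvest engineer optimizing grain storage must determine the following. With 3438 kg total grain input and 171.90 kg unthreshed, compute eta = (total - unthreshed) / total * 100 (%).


eta = (total - unthreshed) / total * 100
    = (3438 - 171.90) / 3438 * 100
    = 3266.10 / 3438 * 100
    = 95%


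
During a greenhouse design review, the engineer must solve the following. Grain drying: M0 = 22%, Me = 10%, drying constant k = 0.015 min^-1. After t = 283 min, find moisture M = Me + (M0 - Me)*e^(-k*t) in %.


M = Me + (M0 - Me) * e^(-k*t)
  = 10 + (22 - 10) * e^(-0.015*283)
  = 10 + 12 * e^(-4.245)
  = 10 + 12 * 0.01434
  = 10 + 0.1720
  = 10.17%


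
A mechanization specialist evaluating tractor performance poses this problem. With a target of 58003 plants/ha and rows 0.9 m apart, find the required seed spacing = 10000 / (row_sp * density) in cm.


spacing = 10000 / (row_sp * density)
        = 10000 / (0.9 * 58003)
        = 10000 / 52202.70
        = 0.19156 m = 19.16 cm


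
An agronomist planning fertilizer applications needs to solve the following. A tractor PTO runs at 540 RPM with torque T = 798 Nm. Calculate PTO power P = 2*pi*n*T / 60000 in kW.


P = 2*pi*n*T / 60000
  = 2*pi * 540 * 798 / 60000
  = 2707550.21 / 60000
  = 45.13 kW


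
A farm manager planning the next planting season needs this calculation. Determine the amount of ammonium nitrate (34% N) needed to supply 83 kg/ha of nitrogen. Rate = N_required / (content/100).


Rate = N_required / (N_content / 100)
     = 83 / (34 / 100)
     = 83 / 0.34
     = 244.12 kg/ha


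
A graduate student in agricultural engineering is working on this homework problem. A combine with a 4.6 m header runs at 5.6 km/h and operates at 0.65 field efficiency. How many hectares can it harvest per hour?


C = w * v * eta_f / 10
  = 4.6 * 5.6 * 0.65 / 10
  = 16.74 / 10
  = 1.67 ha/h


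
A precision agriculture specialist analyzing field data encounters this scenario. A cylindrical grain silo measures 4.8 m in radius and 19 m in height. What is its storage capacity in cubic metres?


V = pi * r^2 * h
  = pi * 4.8^2 * 19
  = pi * 23.04 * 19
  = 1375.26 m^3


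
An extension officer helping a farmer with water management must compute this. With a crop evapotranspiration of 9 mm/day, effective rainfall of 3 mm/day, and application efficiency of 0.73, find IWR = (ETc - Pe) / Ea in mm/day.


IWR = (ETc - Pe) / Ea
    = (9 - 3) / 0.73
    = 6 / 0.73
    = 8.22 mm/day


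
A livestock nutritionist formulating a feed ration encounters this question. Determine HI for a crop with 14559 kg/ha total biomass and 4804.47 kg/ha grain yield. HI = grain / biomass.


HI = grain_yield / biomass
   = 4804.47 / 14559
   = 0.33


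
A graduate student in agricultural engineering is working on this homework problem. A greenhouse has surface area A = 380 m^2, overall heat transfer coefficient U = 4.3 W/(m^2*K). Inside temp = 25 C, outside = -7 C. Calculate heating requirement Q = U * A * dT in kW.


dT = 25 - (-7) = 32 K
Q = U * A * dT
  = 4.3 * 380 * 32
  = 52288 W = 52.29 kW


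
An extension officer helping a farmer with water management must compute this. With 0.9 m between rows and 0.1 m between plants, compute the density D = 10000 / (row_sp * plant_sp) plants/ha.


D = 10000 / (row_sp * plant_sp)
  = 10000 / (0.9 * 0.1)
  = 10000 / 0.0900
  = 111111.11 plants/ha


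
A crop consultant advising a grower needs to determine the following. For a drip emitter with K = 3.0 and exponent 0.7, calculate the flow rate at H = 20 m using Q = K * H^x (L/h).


Q = K * H^x
  = 3.0 * 20^0.7
  = 3.0 * 8.1418
  = 24.43 L/h


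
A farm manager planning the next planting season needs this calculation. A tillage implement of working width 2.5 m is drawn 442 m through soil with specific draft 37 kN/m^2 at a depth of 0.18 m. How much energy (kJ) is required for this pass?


E = k * d * w * L
  = 37 * 0.18 * 2.5 * 442
  = 7359.30 kJ


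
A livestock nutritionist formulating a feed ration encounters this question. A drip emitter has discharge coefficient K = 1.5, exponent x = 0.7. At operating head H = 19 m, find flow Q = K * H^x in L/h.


Q = K * H^x
  = 1.5 * 19^0.7
  = 1.5 * 7.8547
  = 11.78 L/h


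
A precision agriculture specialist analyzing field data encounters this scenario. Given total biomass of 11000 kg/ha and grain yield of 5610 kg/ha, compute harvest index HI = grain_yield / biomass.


HI = grain_yield / biomass
   = 5610 / 11000
   = 0.51


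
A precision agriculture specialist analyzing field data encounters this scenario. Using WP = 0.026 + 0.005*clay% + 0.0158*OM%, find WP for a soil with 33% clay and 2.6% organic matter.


WP = 0.026 + 0.005*33 + 0.0158*2.6
   = 0.026 + 0.1650 + 0.0411
   = 0.2321


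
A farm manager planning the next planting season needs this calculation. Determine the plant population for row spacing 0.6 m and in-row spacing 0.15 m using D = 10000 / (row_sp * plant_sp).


D = 10000 / (row_sp * plant_sp)
  = 10000 / (0.6 * 0.15)
  = 10000 / 0.0900
  = 111111.11 plants/ha


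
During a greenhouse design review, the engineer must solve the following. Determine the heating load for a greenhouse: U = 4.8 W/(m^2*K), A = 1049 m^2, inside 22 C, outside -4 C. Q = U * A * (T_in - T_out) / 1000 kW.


dT = 22 - (-4) = 26 K
Q = U * A * dT
  = 4.8 * 1049 * 26
  = 130915.20 W = 130.92 kW


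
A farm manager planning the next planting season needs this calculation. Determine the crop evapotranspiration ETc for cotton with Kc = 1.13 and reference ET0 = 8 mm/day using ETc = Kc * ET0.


ETc = Kc * ET0
    = 1.13 * 8
    = 9.04 mm/day


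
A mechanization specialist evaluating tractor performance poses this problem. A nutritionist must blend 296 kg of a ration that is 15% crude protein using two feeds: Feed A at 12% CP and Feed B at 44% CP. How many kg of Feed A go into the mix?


parts_A = CP_b - target = 44 - 15 = 29
parts_B = target - CP_a = 15 - 12 = 3
total_parts = 29 + 3 = 32
Feed A = 296 * 29 / 32 = 268.25 kg
Feed B = 296 * 3 / 32 = 27.75 kg

268.25 kg


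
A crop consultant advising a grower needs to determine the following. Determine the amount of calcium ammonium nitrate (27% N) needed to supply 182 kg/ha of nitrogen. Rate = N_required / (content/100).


Rate = N_required / (N_content / 100)
     = 182 / (27 / 100)
     = 182 / 0.27
     = 674.07 kg/ha


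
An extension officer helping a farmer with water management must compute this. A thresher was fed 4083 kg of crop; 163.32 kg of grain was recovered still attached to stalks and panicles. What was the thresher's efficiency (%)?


eta = (total - unthreshed) / total * 100
    = (4083 - 163.32) / 4083 * 100
    = 3919.68 / 4083 * 100
    = 96%


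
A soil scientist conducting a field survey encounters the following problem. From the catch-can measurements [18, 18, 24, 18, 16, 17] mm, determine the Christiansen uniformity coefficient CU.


xbar = 111 / 6 = 18.500
sum|xi - xbar| = 11
CU = 100 * (1 - 11 / (6 * 18.500))
   = 100 * (1 - 0.0991)
   = 90.09%


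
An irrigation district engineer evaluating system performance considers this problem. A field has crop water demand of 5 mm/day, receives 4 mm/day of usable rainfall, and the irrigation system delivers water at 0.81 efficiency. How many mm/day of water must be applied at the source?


IWR = (ETc - Pe) / Ea
    = (5 - 4) / 0.81
    = 1 / 0.81
    = 1.23 mm/day


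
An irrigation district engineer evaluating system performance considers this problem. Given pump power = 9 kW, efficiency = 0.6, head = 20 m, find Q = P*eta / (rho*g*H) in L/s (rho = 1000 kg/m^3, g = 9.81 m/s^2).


Q = (P * 1000 * eta) / (rho * g * H)
  = (9 * 1000 * 0.6) / (1000 * 9.81 * 20)
  = 5400 / 196200
  = 0.02752 m^3/s = 27.52 L/s


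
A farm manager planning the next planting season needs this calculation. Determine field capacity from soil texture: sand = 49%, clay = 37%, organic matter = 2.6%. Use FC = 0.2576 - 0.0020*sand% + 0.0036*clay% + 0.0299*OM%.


FC = 0.2576 - 0.0020*49 + 0.0036*37 + 0.0299*2.6
   = 0.2576 - 0.0980 + 0.1332 + 0.0777
   = 0.3705


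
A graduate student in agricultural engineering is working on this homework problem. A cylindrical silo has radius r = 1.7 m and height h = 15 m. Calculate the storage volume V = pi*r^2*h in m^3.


V = pi * r^2 * h
  = pi * 1.7^2 * 15
  = pi * 2.89 * 15
  = 136.19 m^3


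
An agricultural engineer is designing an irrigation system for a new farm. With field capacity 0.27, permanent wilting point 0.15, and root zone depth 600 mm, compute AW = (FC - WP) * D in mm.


AW = (FC - WP) * D
   = (0.27 - 0.15) * 600
   = 0.12 * 600
   = 72 mm


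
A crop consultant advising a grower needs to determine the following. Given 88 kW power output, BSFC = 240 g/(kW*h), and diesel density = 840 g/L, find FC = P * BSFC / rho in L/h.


FC = P * BSFC / rho_fuel
   = 88 * 240 / 840
   = 21120 / 840
   = 25.14 L/h


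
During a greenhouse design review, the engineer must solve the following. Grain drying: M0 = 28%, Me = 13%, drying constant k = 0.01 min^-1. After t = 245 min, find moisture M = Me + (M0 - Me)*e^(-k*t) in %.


M = Me + (M0 - Me) * e^(-k*t)
  = 13 + (28 - 13) * e^(-0.01*245)
  = 13 + 15 * e^(-2.450)
  = 13 + 15 * 0.08629
  = 13 + 1.2944
  = 14.29%


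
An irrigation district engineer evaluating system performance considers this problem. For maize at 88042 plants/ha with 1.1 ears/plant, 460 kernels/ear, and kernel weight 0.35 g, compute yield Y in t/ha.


Y = density * ears * kernels * kw
  = 88042 * 1.1 * 460 * 0.35 g/ha
  = 15592238.20 g/ha
  = 15592.24 kg/ha = 15.59 t/ha


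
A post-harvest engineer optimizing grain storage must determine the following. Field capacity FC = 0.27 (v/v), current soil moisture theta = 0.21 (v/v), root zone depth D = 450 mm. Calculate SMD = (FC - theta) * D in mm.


SMD = (FC - theta) * D
    = (0.27 - 0.21) * 450
    = 0.060 * 450
    = 27 mm


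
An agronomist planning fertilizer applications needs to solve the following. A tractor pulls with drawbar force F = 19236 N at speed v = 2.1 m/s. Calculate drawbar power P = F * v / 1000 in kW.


P = F * v / 1000
  = 19236 * 2.1 / 1000
  = 40395.60 / 1000
  = 40.40 kW


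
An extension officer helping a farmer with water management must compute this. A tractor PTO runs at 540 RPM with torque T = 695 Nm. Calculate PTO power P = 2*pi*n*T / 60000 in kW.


P = 2*pi*n*T / 60000
  = 2*pi * 540 * 695 / 60000
  = 2358079.45 / 60000
  = 39.30 kW


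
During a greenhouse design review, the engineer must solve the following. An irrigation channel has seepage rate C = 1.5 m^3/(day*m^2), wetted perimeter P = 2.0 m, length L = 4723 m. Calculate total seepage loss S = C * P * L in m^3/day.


S = C * P * L
  = 1.5 * 2.0 * 4723
  = 14169 m^3/day


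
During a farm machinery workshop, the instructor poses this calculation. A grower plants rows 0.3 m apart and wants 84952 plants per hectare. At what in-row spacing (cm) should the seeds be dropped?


spacing = 10000 / (row_sp * density)
        = 10000 / (0.3 * 84952)
        = 10000 / 25485.60
        = 0.39238 m = 39.24 cm


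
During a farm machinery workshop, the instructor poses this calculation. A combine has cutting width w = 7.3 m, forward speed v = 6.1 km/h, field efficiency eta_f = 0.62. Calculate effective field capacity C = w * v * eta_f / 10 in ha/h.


C = w * v * eta_f / 10
  = 7.3 * 6.1 * 0.62 / 10
  = 27.61 / 10
  = 2.76 ha/h


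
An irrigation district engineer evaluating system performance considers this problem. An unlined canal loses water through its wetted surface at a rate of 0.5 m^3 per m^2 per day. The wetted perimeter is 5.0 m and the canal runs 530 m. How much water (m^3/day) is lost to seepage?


S = C * P * L
  = 0.5 * 5.0 * 530
  = 1325 m^3/day


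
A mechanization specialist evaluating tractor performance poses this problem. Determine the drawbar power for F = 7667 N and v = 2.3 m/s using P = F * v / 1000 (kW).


P = F * v / 1000
  = 7667 * 2.3 / 1000
  = 17634.10 / 1000
  = 17.63 kW


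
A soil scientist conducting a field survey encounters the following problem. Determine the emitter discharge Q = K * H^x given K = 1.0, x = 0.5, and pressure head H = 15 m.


Q = K * H^x
  = 1.0 * 15^0.5
  = 1.0 * 3.8730
  = 3.87 L/h


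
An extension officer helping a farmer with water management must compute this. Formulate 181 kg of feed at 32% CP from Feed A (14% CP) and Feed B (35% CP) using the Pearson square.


parts_A = CP_b - target = 35 - 32 = 3
parts_B = target - CP_a = 32 - 14 = 18
total_parts = 3 + 18 = 21
Feed A = 181 * 3 / 21 = 25.86 kg
Feed B = 181 * 18 / 21 = 155.14 kg

25.86 kg


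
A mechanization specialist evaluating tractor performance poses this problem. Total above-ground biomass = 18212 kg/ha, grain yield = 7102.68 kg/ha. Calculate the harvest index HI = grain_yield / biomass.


HI = grain_yield / biomass
   = 7102.68 / 18212
   = 0.39


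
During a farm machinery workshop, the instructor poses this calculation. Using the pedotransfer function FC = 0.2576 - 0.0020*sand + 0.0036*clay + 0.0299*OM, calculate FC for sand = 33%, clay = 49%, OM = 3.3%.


FC = 0.2576 - 0.0020*33 + 0.0036*49 + 0.0299*3.3
   = 0.2576 - 0.0660 + 0.1764 + 0.0987
   = 0.4667


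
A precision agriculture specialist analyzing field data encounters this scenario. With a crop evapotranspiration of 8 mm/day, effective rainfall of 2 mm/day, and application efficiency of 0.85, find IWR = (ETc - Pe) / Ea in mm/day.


IWR = (ETc - Pe) / Ea
    = (8 - 2) / 0.85
    = 6 / 0.85
    = 7.06 mm/day


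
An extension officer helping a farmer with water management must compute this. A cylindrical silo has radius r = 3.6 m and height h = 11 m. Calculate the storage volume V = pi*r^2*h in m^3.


V = pi * r^2 * h
  = pi * 3.6^2 * 11
  = pi * 12.96 * 11
  = 447.87 m^3


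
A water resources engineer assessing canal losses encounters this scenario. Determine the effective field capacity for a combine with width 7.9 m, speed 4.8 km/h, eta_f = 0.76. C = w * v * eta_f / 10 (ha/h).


C = w * v * eta_f / 10
  = 7.9 * 4.8 * 0.76 / 10
  = 28.82 / 10
  = 2.88 ha/h


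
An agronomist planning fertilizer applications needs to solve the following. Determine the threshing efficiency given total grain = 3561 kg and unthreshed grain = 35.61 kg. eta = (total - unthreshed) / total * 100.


eta = (total - unthreshed) / total * 100
    = (3561 - 35.61) / 3561 * 100
    = 3525.39 / 3561 * 100
    = 99%


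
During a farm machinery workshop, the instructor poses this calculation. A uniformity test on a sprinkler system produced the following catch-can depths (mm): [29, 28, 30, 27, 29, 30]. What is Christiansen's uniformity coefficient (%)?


xbar = 173 / 6 = 28.833
sum|xi - xbar| = 5.333
CU = 100 * (1 - 5.333 / (6 * 28.833))
   = 100 * (1 - 0.0308)
   = 96.92%


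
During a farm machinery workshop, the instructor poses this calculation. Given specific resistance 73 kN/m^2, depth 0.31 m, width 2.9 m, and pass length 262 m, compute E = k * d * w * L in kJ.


E = k * d * w * L
  = 73 * 0.31 * 2.9 * 262
  = 17194.27 kJ


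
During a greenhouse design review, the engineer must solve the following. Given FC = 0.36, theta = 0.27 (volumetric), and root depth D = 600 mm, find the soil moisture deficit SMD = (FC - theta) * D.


SMD = (FC - theta) * D
    = (0.36 - 0.27) * 600
    = 0.090 * 600
    = 54 mm


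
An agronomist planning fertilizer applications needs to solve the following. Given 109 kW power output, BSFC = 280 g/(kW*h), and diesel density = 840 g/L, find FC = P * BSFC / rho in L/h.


FC = P * BSFC / rho_fuel
   = 109 * 280 / 840
   = 30520 / 840
   = 36.33 L/h


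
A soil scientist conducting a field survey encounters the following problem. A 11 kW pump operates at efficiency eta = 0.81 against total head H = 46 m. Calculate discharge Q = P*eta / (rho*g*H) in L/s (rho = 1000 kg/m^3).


Q = (P * 1000 * eta) / (rho * g * H)
  = (11 * 1000 * 0.81) / (1000 * 9.81 * 46)
  = 8910 / 451260
  = 0.01974 m^3/s = 19.74 L/s


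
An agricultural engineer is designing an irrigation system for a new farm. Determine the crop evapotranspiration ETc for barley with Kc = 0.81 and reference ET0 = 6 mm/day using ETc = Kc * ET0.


ETc = Kc * ET0
    = 0.81 * 6
    = 4.86 mm/day


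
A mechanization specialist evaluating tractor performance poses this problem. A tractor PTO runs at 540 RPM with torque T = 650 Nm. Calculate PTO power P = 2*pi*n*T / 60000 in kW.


P = 2*pi*n*T / 60000
  = 2*pi * 540 * 650 / 60000
  = 2205398.04 / 60000
  = 36.76 kW


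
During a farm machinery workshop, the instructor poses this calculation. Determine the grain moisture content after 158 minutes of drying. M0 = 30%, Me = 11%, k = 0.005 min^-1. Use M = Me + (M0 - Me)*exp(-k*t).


M = Me + (M0 - Me) * e^(-k*t)
  = 11 + (30 - 11) * e^(-0.005*158)
  = 11 + 19 * e^(-0.790)
  = 11 + 19 * 0.45384
  = 11 + 8.6231
  = 19.62%


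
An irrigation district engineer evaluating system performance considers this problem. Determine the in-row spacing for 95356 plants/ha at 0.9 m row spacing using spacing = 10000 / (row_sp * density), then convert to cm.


spacing = 10000 / (row_sp * density)
        = 10000 / (0.9 * 95356)
        = 10000 / 85820.40
        = 0.11652 m = 11.65 cm


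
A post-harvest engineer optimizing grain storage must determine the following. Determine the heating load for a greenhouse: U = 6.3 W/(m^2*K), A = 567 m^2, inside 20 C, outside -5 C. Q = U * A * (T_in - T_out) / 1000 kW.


dT = 20 - (-5) = 25 K
Q = U * A * dT
  = 6.3 * 567 * 25
  = 89302.50 W = 89.30 kW


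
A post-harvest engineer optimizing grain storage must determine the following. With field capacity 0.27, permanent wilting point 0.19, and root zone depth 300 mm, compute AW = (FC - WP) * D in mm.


AW = (FC - WP) * D
   = (0.27 - 0.19) * 300
   = 0.08 * 300
   = 24 mm


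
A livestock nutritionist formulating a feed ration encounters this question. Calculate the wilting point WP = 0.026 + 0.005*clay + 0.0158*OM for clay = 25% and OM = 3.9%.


WP = 0.026 + 0.005*25 + 0.0158*3.9
   = 0.026 + 0.1250 + 0.0616
   = 0.2126


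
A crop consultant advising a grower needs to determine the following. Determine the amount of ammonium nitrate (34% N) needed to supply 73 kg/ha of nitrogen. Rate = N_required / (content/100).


Rate = N_required / (N_content / 100)
     = 73 / (34 / 100)
     = 73 / 0.34
     = 214.71 kg/ha


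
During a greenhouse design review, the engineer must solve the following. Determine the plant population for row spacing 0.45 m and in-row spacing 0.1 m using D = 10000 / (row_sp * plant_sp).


D = 10000 / (row_sp * plant_sp)
  = 10000 / (0.45 * 0.1)
  = 10000 / 0.0450
  = 222222.22 plants/ha


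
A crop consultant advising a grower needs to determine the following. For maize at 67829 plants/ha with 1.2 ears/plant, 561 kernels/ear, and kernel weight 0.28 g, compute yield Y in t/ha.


Y = density * ears * kernels * kw
  = 67829 * 1.2 * 561 * 0.28 g/ha
  = 12785495.18 g/ha
  = 12785.50 kg/ha = 12.79 t/ha


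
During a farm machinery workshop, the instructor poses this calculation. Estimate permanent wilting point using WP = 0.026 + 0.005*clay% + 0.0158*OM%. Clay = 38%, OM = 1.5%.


WP = 0.026 + 0.005*38 + 0.0158*1.5
   = 0.026 + 0.1900 + 0.0237
   = 0.2397


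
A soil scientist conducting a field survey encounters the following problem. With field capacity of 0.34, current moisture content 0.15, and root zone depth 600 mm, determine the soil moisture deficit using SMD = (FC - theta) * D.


SMD = (FC - theta) * D
    = (0.34 - 0.15) * 600
    = 0.190 * 600
    = 114 mm


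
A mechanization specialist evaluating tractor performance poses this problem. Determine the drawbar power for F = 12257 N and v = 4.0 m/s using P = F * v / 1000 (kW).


P = F * v / 1000
  = 12257 * 4.0 / 1000
  = 49028 / 1000
  = 49.03 kW


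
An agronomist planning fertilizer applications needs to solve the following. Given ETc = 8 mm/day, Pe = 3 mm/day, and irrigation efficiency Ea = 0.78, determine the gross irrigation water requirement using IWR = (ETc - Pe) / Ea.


IWR = (ETc - Pe) / Ea
    = (8 - 3) / 0.78
    = 5 / 0.78
    = 6.41 mm/day


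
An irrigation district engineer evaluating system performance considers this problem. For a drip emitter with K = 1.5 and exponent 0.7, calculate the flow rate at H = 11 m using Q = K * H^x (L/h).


Q = K * H^x
  = 1.5 * 11^0.7
  = 1.5 * 5.3577
  = 8.04 L/h


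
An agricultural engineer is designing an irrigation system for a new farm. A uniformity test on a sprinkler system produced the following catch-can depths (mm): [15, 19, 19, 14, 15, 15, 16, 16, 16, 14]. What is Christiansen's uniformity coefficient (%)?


xbar = 159 / 10 = 15.900
sum|xi - xbar| = 13
CU = 100 * (1 - 13 / (10 * 15.900))
   = 100 * (1 - 0.0818)
   = 91.82%


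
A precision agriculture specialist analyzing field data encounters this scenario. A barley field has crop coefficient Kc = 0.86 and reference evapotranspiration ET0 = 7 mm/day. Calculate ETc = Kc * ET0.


ETc = Kc * ET0
    = 0.86 * 7
    = 6.02 mm/day


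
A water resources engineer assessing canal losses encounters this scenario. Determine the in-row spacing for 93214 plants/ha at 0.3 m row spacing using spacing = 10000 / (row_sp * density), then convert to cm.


spacing = 10000 / (row_sp * density)
        = 10000 / (0.3 * 93214)
        = 10000 / 27964.20
        = 0.35760 m = 35.76 cm


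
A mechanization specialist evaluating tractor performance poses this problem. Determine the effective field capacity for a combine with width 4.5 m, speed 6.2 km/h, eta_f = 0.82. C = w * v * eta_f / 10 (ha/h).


C = w * v * eta_f / 10
  = 4.5 * 6.2 * 0.82 / 10
  = 22.88 / 10
  = 2.29 ha/h


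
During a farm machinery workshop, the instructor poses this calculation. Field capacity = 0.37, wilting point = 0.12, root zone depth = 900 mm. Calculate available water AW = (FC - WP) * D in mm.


AW = (FC - WP) * D
   = (0.37 - 0.12) * 900
   = 0.25 * 900
   = 225 mm


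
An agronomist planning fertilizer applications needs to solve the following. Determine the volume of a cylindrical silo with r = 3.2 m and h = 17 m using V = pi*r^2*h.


V = pi * r^2 * h
  = pi * 3.2^2 * 17
  = pi * 10.24 * 17
  = 546.89 m^3


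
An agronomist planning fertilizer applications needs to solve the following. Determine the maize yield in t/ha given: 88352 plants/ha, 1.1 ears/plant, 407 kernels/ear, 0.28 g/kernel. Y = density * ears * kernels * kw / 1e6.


Y = density * ears * kernels * kw
  = 88352 * 1.1 * 407 * 0.28 g/ha
  = 11075453.31 g/ha
  = 11075.45 kg/ha = 11.08 t/ha


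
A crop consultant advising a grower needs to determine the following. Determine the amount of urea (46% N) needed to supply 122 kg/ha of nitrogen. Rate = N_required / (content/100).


Rate = N_required / (N_content / 100)
     = 122 / (46 / 100)
     = 122 / 0.46
     = 265.22 kg/ha


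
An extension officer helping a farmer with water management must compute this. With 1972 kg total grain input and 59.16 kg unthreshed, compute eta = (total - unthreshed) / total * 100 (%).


eta = (total - unthreshed) / total * 100
    = (1972 - 59.16) / 1972 * 100
    = 1912.84 / 1972 * 100
    = 97%


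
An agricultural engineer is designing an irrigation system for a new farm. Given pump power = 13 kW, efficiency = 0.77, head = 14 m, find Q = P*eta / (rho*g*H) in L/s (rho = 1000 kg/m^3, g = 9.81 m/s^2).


Q = (P * 1000 * eta) / (rho * g * H)
  = (13 * 1000 * 0.77) / (1000 * 9.81 * 14)
  = 10010 / 137340
  = 0.07288 m^3/s = 72.88 L/s


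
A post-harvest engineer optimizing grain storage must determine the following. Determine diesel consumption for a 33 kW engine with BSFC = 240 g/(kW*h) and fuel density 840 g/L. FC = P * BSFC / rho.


FC = P * BSFC / rho_fuel
   = 33 * 240 / 840
   = 7920 / 840
   = 9.43 L/h


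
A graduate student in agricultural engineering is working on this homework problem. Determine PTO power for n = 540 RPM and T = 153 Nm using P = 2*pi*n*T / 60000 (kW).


P = 2*pi*n*T / 60000
  = 2*pi * 540 * 153 / 60000
  = 519116.77 / 60000
  = 8.65 kW


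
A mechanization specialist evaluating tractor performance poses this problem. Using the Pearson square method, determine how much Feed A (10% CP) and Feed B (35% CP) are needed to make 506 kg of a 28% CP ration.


parts_A = CP_b - target = 35 - 28 = 7
parts_B = target - CP_a = 28 - 10 = 18
total_parts = 7 + 18 = 25
Feed A = 506 * 7 / 25 = 141.68 kg
Feed B = 506 * 18 / 25 = 364.32 kg

141.68 kg


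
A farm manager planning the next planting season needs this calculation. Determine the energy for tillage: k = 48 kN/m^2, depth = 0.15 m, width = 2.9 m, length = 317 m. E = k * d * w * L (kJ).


E = k * d * w * L
  = 48 * 0.15 * 2.9 * 317
  = 6618.96 kJ


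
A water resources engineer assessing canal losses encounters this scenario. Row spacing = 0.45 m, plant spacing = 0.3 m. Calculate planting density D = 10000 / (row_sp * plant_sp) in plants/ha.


D = 10000 / (row_sp * plant_sp)
  = 10000 / (0.45 * 0.3)
  = 10000 / 0.1350
  = 74074.07 plants/ha


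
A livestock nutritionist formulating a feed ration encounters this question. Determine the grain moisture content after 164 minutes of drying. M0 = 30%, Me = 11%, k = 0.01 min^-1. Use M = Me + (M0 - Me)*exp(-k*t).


M = Me + (M0 - Me) * e^(-k*t)
  = 11 + (30 - 11) * e^(-0.01*164)
  = 11 + 19 * e^(-1.640)
  = 11 + 19 * 0.19398
  = 11 + 3.6856
  = 14.69%


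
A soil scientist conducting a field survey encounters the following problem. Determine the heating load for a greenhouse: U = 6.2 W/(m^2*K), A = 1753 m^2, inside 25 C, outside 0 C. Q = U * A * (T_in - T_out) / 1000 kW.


dT = 25 - (0) = 25 K
Q = U * A * dT
  = 6.2 * 1753 * 25
  = 271715 W = 271.72 kW


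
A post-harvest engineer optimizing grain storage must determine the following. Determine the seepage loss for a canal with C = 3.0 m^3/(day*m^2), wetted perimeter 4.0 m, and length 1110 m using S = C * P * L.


S = C * P * L
  = 3.0 * 4.0 * 1110
  = 13320 m^3/day


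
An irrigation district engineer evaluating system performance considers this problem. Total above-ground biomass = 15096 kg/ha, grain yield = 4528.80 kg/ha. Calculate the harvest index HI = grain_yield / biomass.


HI = grain_yield / biomass
   = 4528.80 / 15096
   = 0.30


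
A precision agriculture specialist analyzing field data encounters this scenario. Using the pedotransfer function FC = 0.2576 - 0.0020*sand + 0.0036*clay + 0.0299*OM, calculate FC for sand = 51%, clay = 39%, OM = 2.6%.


FC = 0.2576 - 0.0020*51 + 0.0036*39 + 0.0299*2.6
   = 0.2576 - 0.1020 + 0.1404 + 0.0777
   = 0.3737


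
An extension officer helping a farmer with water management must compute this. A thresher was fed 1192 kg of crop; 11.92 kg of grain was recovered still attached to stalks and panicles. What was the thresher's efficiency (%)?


eta = (total - unthreshed) / total * 100
    = (1192 - 11.92) / 1192 * 100
    = 1180.08 / 1192 * 100
    = 99%


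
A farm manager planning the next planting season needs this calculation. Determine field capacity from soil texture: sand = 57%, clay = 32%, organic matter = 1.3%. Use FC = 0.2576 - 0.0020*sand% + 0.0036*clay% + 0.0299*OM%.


FC = 0.2576 - 0.0020*57 + 0.0036*32 + 0.0299*1.3
   = 0.2576 - 0.1140 + 0.1152 + 0.0389
   = 0.2977


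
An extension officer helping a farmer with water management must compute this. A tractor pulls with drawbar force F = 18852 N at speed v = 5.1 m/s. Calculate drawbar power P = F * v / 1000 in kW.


P = F * v / 1000
  = 18852 * 5.1 / 1000
  = 96145.20 / 1000
  = 96.15 kW


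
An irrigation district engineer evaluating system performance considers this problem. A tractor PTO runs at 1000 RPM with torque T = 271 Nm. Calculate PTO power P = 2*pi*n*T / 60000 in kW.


P = 2*pi*n*T / 60000
  = 2*pi * 1000 * 271 / 60000
  = 1702743.22 / 60000
  = 28.38 kW


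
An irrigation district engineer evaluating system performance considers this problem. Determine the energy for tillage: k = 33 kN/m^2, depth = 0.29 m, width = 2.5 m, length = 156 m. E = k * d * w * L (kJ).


E = k * d * w * L
  = 33 * 0.29 * 2.5 * 156
  = 3732.30 kJ


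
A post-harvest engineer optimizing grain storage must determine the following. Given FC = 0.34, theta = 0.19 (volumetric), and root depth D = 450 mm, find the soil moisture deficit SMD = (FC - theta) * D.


SMD = (FC - theta) * D
    = (0.34 - 0.19) * 450
    = 0.150 * 450
    = 67.50 mm


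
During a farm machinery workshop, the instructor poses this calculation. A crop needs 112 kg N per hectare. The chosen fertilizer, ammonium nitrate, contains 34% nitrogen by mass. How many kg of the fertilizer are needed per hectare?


Rate = N_required / (N_content / 100)
     = 112 / (34 / 100)
     = 112 / 0.34
     = 329.41 kg/ha


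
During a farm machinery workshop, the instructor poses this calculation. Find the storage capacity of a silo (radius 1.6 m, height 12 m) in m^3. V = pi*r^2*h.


V = pi * r^2 * h
  = pi * 1.6^2 * 12
  = pi * 2.56 * 12
  = 96.51 m^3


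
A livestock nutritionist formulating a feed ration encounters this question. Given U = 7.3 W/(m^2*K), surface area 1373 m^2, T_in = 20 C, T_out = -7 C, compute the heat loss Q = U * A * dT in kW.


dT = 20 - (-7) = 27 K
Q = U * A * dT
  = 7.3 * 1373 * 27
  = 270618.30 W = 270.62 kW


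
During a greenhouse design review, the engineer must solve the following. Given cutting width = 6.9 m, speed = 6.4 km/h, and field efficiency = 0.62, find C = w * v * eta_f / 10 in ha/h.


C = w * v * eta_f / 10
  = 6.9 * 6.4 * 0.62 / 10
  = 27.38 / 10
  = 2.74 ha/h


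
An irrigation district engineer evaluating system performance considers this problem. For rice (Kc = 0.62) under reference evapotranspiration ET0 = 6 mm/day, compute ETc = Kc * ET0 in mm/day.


ETc = Kc * ET0
    = 0.62 * 6
    = 3.72 mm/day


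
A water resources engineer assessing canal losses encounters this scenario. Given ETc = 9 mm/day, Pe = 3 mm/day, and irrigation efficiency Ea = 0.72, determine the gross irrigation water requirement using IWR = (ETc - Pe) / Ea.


IWR = (ETc - Pe) / Ea
    = (9 - 3) / 0.72
    = 6 / 0.72
    = 8.33 mm/day


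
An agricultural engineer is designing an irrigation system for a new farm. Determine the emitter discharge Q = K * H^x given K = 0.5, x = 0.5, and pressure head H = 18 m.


Q = K * H^x
  = 0.5 * 18^0.5
  = 0.5 * 4.2426
  = 2.12 L/h


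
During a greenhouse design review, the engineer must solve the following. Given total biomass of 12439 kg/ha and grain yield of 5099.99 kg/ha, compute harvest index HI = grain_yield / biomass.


HI = grain_yield / biomass
   = 5099.99 / 12439
   = 0.41


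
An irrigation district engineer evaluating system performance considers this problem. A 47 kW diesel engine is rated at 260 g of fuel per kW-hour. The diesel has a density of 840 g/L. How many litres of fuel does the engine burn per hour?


FC = P * BSFC / rho_fuel
   = 47 * 260 / 840
   = 12220 / 840
   = 14.55 L/h


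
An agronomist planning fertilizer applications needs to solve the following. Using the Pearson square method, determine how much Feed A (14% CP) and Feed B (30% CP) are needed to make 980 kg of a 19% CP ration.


parts_A = CP_b - target = 30 - 19 = 11
parts_B = target - CP_a = 19 - 14 = 5
total_parts = 11 + 5 = 16
Feed A = 980 * 11 / 16 = 673.75 kg
Feed B = 980 * 5 / 16 = 306.25 kg

673.75 kg


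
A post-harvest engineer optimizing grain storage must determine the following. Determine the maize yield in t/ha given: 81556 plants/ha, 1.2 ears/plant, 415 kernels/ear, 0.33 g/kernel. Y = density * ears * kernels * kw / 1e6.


Y = density * ears * kernels * kw
  = 81556 * 1.2 * 415 * 0.33 g/ha
  = 13402913.04 g/ha
  = 13402.91 kg/ha = 13.40 t/ha


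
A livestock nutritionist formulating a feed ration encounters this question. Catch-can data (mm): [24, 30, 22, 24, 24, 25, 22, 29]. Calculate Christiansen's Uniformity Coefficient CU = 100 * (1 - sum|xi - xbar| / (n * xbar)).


xbar = 200 / 8 = 25
sum|xi - xbar| = 18
CU = 100 * (1 - 18 / (8 * 25))
   = 100 * (1 - 0.0900)
   = 91%


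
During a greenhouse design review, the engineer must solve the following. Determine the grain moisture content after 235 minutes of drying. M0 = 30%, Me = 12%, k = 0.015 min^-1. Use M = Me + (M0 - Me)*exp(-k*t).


M = Me + (M0 - Me) * e^(-k*t)
  = 12 + (30 - 12) * e^(-0.015*235)
  = 12 + 18 * e^(-3.525)
  = 12 + 18 * 0.02945
  = 12 + 0.5301
  = 12.53%


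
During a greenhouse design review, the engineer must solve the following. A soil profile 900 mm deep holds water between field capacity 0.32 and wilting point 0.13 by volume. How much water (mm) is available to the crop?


AW = (FC - WP) * D
   = (0.32 - 0.13) * 900
   = 0.19 * 900
   = 171 mm


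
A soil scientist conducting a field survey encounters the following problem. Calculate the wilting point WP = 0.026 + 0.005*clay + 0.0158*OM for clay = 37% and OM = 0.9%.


WP = 0.026 + 0.005*37 + 0.0158*0.9
   = 0.026 + 0.1850 + 0.0142
   = 0.2252


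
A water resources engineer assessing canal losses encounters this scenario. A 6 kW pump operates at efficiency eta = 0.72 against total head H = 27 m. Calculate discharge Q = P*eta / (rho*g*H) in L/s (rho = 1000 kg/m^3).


Q = (P * 1000 * eta) / (rho * g * H)
  = (6 * 1000 * 0.72) / (1000 * 9.81 * 27)
  = 4320 / 264870
  = 0.01631 m^3/s = 16.31 L/s


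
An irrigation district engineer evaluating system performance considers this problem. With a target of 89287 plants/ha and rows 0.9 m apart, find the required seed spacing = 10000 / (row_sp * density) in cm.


spacing = 10000 / (row_sp * density)
        = 10000 / (0.9 * 89287)
        = 10000 / 80358.30
        = 0.12444 m = 12.44 cm


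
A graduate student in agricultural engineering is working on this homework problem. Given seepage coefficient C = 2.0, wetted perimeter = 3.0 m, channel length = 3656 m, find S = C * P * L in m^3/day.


S = C * P * L
  = 2.0 * 3.0 * 3656
  = 21936 m^3/day


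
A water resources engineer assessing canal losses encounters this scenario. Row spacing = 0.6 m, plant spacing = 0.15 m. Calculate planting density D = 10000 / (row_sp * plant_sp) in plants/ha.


D = 10000 / (row_sp * plant_sp)
  = 10000 / (0.6 * 0.15)
  = 10000 / 0.0900
  = 111111.11 plants/ha


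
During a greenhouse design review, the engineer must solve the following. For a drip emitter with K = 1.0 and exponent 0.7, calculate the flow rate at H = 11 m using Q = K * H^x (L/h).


Q = K * H^x
  = 1.0 * 11^0.7
  = 1.0 * 5.3577
  = 5.36 L/h


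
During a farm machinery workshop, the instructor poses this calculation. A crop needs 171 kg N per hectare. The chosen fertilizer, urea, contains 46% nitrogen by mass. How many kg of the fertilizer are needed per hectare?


Rate = N_required / (N_content / 100)
     = 171 / (46 / 100)
     = 171 / 0.46
     = 371.74 kg/ha


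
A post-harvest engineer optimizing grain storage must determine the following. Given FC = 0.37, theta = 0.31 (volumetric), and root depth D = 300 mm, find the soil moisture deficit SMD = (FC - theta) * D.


SMD = (FC - theta) * D
    = (0.37 - 0.31) * 300
    = 0.060 * 300
    = 18 mm


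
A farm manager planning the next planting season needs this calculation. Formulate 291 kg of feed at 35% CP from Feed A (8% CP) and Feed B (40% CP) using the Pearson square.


parts_A = CP_b - target = 40 - 35 = 5
parts_B = target - CP_a = 35 - 8 = 27
total_parts = 5 + 27 = 32
Feed A = 291 * 5 / 32 = 45.47 kg
Feed B = 291 * 27 / 32 = 245.53 kg

45.47 kg


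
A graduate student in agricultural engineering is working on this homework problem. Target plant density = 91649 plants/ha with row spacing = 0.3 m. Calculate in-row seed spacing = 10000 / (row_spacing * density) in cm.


spacing = 10000 / (row_sp * density)
        = 10000 / (0.3 * 91649)
        = 10000 / 27494.70
        = 0.36371 m = 36.37 cm
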